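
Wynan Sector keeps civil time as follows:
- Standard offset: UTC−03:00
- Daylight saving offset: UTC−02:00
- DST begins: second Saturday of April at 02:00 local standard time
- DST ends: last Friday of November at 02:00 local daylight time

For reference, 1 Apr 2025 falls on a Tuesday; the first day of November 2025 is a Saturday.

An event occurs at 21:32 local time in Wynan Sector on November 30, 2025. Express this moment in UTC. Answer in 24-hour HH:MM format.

1 April 2025 is a Tuesday, so the first Saturday is April 5 and the second is April 12.
1 November 2025 is a Saturday, so Fridays fall on 7, 14, 21, 28; the last is November 28.
November 30, 2025 does not fall between 12 April and 28 November, so daylight saving is not in effect and Wynan Sector is at UTC−03:00.
21:32 local + 3h = 00:32 UTC (rolling into the next day, 1 December 2025).

00:32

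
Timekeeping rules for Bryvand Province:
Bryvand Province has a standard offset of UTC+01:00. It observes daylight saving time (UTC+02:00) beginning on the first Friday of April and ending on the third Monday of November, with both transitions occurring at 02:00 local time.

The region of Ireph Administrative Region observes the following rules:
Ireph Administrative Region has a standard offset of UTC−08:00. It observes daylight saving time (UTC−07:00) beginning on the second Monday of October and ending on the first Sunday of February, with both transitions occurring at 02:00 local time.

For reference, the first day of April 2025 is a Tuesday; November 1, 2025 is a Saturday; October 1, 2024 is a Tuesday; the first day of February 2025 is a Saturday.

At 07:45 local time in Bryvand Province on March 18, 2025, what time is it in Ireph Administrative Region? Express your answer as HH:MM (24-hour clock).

1 April 2025 is a Tuesday, so the first Friday is April 4.
1 November 2025 is a Saturday, so the first Monday is November 3 and the third is November 17.
Daylight saving runs 4 April – 17 November; March 18, 2025 is outside that window, so Bryvand Province is on standard time at UTC+01:00.
07:45 Bryvand Province − 1h = 06:45 UTC.
1 October 2024 is a Tuesday, so the first Monday is October 7 and the second is October 14.
1 February 2025 is a Saturday, so the first Sunday is February 2.
At the standard offset (UTC−08:00), 06:45 UTC − 8h = 22:45 Ireph Administrative Region standard time (rolling into the previous day, 17 March 2025).
The standard-time date in Ireph Administrative Region, March 17, 2025, does not fall between 14 October 2024 and 2 February 2025, so daylight saving is not in effect and Ireph Administrative Region is at UTC−08:00.
06:45 UTC − 8h = 22:45 Ireph Administrative Region (rolling into the previous day, 17 March 2025).

22:45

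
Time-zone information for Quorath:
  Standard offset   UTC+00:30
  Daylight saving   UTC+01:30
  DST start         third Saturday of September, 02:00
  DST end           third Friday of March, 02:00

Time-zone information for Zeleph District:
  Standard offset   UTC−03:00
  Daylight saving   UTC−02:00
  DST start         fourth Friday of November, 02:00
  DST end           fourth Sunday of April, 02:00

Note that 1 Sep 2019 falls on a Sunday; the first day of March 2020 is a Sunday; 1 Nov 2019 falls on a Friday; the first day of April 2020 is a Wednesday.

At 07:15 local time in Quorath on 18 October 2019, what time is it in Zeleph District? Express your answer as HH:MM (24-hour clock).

02:45

1 September 2019 is a Sunday, so the first Saturday is September 7 and the third is September 21.
1 March 2020 is a Sunday, so the first Friday is March 6 and the third is March 20.
Daylight saving runs 21 September 2019 – 20 March 2020; 18 October 2019 is inside that window, so Quorath is at UTC+01:30.
07:15 Quorath − 1h30m = 05:45 UTC.
1 November 2019 is a Friday, so the first Friday is November 1 and the fourth is November 22.
1 April 2020 is a Wednesday, so the first Sunday is April 5 and the fourth is April 26.
At the standard offset (UTC−03:00), 05:45 UTC − 3h = 02:45 Zeleph District standard time.
Daylight saving runs 22 November 2019 – 26 April 2020; the standard-time date in Zeleph District, 18 October 2019, is outside that window, so Zeleph District is on standard time at UTC−03:00.
05:45 UTC − 3h = 02:45 Zeleph District.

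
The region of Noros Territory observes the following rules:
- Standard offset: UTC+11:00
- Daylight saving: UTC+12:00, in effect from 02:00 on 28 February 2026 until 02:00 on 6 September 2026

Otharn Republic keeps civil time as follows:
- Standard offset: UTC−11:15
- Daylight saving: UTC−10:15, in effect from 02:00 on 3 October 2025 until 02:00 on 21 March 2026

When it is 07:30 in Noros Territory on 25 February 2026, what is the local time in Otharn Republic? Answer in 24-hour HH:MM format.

25 February 2026 does not fall between 28 February and 6 September, so daylight saving is not in effect and Noros Territory is at UTC+11:00.
07:30 Noros Territory − 11h = 20:30 UTC (rolling into the previous day, 24 February 2026).
At the standard offset (UTC−11:15), 20:30 UTC − 11h15m = 09:15 Otharn Republic standard time.
Daylight saving runs 3 October 2025 – 21 March 2026; the standard-time date in Otharn Republic, 24 February 2026, is inside that window, so Otharn Republic is at UTC−10:15.
20:30 UTC − 10h15m = 10:15 Otharn Republic.

10:15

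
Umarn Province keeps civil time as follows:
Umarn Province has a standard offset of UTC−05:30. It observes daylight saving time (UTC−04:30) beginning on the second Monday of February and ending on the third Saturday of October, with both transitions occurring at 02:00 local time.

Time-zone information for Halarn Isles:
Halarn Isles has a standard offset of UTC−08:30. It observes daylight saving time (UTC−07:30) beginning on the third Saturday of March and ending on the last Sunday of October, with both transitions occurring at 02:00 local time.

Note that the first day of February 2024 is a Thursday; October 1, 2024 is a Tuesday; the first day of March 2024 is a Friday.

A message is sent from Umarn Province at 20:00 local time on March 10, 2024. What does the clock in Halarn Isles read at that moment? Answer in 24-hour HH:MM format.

16:00

1 February 2024 is a Thursday, so the first Monday is February 5 and the second is February 12.
1 October 2024 is a Tuesday, so the first Saturday is October 5 and the third is October 19.
Daylight saving runs 12 February – 19 October; March 10, 2024 is inside that window, so Umarn Province is at UTC−04:30.
20:00 Umarn Province + 4h30m = 00:30 UTC (rolling into the next day, 11 March 2024).
1 March 2024 is a Friday, so the first Saturday is March 2 and the third is March 16.
1 October 2024 is a Tuesday, so Sundays fall on 6, 13, 20, 27; the last is October 27.
At the standard offset (UTC−08:30), 00:30 UTC − 8h30m = 16:00 Halarn Isles standard time (rolling into the previous day, 10 March 2024).
Daylight saving runs 16 March – 27 October; the standard-time date in Halarn Isles, March 10, 2024, is outside that window, so Halarn Isles is on standard time at UTC−08:30.
00:30 UTC − 8h30m = 16:00 Halarn Isles (rolling into the previous day, 10 March 2024).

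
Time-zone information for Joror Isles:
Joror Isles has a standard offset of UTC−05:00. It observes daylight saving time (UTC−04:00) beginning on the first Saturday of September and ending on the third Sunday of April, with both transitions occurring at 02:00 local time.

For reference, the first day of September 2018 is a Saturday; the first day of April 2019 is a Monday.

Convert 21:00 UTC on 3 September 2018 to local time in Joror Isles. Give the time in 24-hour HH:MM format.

17:00

1 September 2018 is a Saturday, so the first Saturday is September 1.
1 April 2019 is a Monday, so the first Sunday is April 7 and the third is April 21.
At the standard offset (UTC−05:00), 21:00 UTC − 5h = 16:00 Joror Isles standard time.
The standard-time date in Joror Isles, 3 September 2018, lies within the daylight-saving period (1 September 2018 – 21 April 2019), so Joror Isles is on daylight time, UTC−04:00.
21:00 UTC − 4h = 17:00 local.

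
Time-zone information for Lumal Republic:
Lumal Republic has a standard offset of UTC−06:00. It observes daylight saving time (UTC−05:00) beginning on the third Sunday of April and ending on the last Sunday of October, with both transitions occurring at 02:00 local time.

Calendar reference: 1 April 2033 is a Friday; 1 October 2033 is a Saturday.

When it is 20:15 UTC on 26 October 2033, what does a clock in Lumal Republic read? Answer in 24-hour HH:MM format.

15:15

1 April 2033 is a Friday, so the first Sunday is April 3 and the third is April 17.
1 October 2033 is a Saturday, so Sundays fall on 2, 9, 16, 23, 30; the last is October 30.
At the standard offset (UTC−06:00), 20:15 UTC − 6h = 14:15 Lumal Republic standard time.
The standard-time date in Lumal Republic, 26 October 2033, falls between 17 April and 30 October, so daylight saving is in effect and Lumal Republic is at UTC−05:00.
20:15 UTC − 5h = 15:15 local.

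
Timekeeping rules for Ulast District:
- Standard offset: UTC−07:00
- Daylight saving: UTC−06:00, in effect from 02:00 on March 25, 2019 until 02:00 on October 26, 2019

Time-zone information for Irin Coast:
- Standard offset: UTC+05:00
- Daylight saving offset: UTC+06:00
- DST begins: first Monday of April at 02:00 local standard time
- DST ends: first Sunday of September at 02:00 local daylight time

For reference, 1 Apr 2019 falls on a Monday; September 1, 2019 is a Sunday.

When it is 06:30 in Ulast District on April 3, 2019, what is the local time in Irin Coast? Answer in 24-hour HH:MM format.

18:30

April 3, 2019 falls between 25 March and 26 October, so daylight saving is in effect and Ulast District is at UTC−06:00.
06:30 Ulast District + 6h = 12:30 UTC.
1 April 2019 is a Monday, so the first Monday is April 1.
1 September 2019 is a Sunday, so the first Sunday is September 1.
At the standard offset (UTC+05:00), 12:30 UTC + 5h = 17:30 Irin Coast standard time.
Daylight saving runs 1 April – 1 September; the standard-time date in Irin Coast, April 3, 2019, is inside that window, so Irin Coast is at UTC+06:00.
12:30 UTC + 6h = 18:30 Irin Coast.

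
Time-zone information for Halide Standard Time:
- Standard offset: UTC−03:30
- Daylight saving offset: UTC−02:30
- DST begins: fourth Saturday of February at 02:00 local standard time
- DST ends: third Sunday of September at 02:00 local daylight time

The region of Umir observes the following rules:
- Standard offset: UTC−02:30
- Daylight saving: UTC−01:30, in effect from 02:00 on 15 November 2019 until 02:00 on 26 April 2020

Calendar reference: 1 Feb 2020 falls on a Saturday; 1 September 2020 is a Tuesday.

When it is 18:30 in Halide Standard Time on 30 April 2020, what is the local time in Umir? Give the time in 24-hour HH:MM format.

1 February 2020 is a Saturday, so the first Saturday is February 1 and the fourth is February 22.
1 September 2020 is a Tuesday, so the first Sunday is September 6 and the third is September 20.
30 April 2020 lies within the daylight-saving period (22 February – 20 September), so Halide Standard Time is on daylight time, UTC−02:30.
18:30 Halide Standard Time + 2h30m = 21:00 UTC.
At the standard offset (UTC−02:30), 21:00 UTC − 2h30m = 18:30 Umir standard time.
The standard-time date in Umir, 30 April 2020, does not fall between 15 November 2019 and 26 April 2020, so daylight saving is not in effect and Umir is at UTC−02:30.
21:00 UTC − 2h30m = 18:30 Umir.

18:30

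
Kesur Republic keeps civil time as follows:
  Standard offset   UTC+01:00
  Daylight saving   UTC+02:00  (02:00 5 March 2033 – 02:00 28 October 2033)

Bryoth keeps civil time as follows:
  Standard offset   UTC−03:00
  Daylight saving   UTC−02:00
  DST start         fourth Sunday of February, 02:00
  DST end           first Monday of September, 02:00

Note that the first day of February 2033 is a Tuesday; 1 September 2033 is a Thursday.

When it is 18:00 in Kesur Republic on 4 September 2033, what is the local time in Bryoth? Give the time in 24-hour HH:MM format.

4 September 2033 lies within the daylight-saving period (5 March – 28 October), so Kesur Republic is on daylight time, UTC+02:00.
18:00 Kesur Republic − 2h = 16:00 UTC.
1 February 2033 is a Tuesday, so the first Sunday is February 6 and the fourth is February 27.
1 September 2033 is a Thursday, so the first Monday is September 5.
At the standard offset (UTC−03:00), 16:00 UTC − 3h = 13:00 Bryoth standard time.
The standard-time date in Bryoth, 4 September 2033, lies within the daylight-saving period (27 February – 5 September), so Bryoth is on daylight time, UTC−02:00.
16:00 UTC − 2h = 14:00 Bryoth.

14:00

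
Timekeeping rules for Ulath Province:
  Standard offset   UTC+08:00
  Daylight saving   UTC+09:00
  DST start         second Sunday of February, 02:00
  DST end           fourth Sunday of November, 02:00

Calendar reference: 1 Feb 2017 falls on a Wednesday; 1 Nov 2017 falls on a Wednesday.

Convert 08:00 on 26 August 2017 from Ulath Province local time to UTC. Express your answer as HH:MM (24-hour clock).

23:00

1 February 2017 is a Wednesday, so the first Sunday is February 5 and the second is February 12.
1 November 2017 is a Wednesday, so the first Sunday is November 5 and the fourth is November 26.
26 August 2017 falls between 12 February and 26 November, so daylight saving is in effect and Ulath Province is at UTC+09:00.
08:00 local − 9h = 23:00 UTC (rolling into the previous day, 25 August 2017).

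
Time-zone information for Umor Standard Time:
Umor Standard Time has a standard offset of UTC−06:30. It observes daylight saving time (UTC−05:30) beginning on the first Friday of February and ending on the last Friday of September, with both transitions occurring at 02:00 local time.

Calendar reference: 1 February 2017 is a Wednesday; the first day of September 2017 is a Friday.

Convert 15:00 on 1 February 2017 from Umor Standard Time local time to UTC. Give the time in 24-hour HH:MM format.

21:30

1 February 2017 is a Wednesday, so the first Friday is February 3.
1 September 2017 is a Friday, so Fridays fall on 1, 8, 15, 22, 29; the last is September 29.
1 February 2017 is outside the daylight-saving period (3 February – 29 September), so Umor Standard Time is on standard time, UTC−06:30.
15:00 local + 6h30m = 21:30 UTC.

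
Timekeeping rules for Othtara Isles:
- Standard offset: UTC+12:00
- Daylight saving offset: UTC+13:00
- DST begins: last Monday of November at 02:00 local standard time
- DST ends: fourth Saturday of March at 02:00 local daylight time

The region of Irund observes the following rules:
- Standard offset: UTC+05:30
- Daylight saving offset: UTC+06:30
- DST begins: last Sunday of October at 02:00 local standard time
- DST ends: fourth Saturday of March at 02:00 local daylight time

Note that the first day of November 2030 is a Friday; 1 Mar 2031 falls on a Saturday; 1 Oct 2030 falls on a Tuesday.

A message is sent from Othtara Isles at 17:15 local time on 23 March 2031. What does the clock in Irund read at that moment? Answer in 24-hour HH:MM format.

1 November 2030 is a Friday, so Mondays fall on 4, 11, 18, 25; the last is November 25.
1 March 2031 is a Saturday, so the first Saturday is March 1 and the fourth is March 22.
23 March 2031 does not fall between 25 November 2030 and 22 March 2031, so daylight saving is not in effect and Othtara Isles is at UTC+12:00.
17:15 Othtara Isles − 12h = 05:15 UTC.
1 October 2030 is a Tuesday, so Sundays fall on 6, 13, 20, 27; the last is October 27.
1 March 2031 is a Saturday, so the first Saturday is March 1 and the fourth is March 22.
At the standard offset (UTC+05:30), 05:15 UTC + 5h30m = 10:45 Irund standard time.
The standard-time date in Irund, 23 March 2031, does not fall between 27 October 2030 and 22 March 2031, so daylight saving is not in effect and Irund is at UTC+05:30.
05:15 UTC + 5h30m = 10:45 Irund.

10:45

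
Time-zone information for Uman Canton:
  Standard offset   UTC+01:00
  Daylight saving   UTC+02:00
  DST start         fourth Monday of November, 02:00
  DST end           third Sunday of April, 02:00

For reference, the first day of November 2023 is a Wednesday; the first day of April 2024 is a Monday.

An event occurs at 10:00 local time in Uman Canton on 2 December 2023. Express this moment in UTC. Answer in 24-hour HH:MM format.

1 November 2023 is a Wednesday, so the first Monday is November 6 and the fourth is November 27.
1 April 2024 is a Monday, so the first Sunday is April 7 and the third is April 21.
2 December 2023 falls between 27 November 2023 and 21 April 2024, so daylight saving is in effect and Uman Canton is at UTC+02:00.
10:00 local − 2h = 08:00 UTC.

08:00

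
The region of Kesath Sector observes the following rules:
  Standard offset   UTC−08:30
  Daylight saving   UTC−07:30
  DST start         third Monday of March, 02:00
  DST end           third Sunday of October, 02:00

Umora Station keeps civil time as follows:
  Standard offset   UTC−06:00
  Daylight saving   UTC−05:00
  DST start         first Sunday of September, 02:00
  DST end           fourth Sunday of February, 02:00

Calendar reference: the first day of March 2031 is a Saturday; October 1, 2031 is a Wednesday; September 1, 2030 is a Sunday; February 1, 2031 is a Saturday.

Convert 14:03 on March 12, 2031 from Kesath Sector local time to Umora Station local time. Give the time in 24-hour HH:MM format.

16:33

1 March 2031 is a Saturday, so the first Monday is March 3 and the third is March 17.
1 October 2031 is a Wednesday, so the first Sunday is October 5 and the third is October 19.
March 12, 2031 is outside the daylight-saving period (17 March – 19 October), so Kesath Sector is on standard time, UTC−08:30.
14:03 Kesath Sector + 8h30m = 22:33 UTC.
1 September 2030 is a Sunday, so the first Sunday is September 1.
1 February 2031 is a Saturday, so the first Sunday is February 2 and the fourth is February 23.
At the standard offset (UTC−06:00), 22:33 UTC − 6h = 16:33 Umora Station standard time.
Daylight saving runs 1 September 2030 – 23 February 2031; the standard-time date in Umora Station, March 12, 2031, is outside that window, so Umora Station is on standard time at UTC−06:00.
22:33 UTC − 6h = 16:33 Umora Station.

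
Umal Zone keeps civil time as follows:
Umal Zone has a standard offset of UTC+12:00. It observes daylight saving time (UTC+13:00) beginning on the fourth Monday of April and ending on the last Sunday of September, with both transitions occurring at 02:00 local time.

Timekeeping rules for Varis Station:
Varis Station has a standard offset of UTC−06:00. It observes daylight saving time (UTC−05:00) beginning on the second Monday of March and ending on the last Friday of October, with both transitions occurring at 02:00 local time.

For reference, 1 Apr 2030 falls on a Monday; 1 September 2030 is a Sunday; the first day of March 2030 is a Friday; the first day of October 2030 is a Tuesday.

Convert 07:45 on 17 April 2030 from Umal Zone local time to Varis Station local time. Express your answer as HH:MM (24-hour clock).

14:45

1 April 2030 is a Monday, so the first Monday is April 1 and the fourth is April 22.
1 September 2030 is a Sunday, so Sundays fall on 1, 8, 15, 22, 29; the last is September 29.
Daylight saving runs 22 April – 29 September; 17 April 2030 is outside that window, so Umal Zone is on standard time at UTC+12:00.
07:45 Umal Zone − 12h = 19:45 UTC (rolling into the previous day, 16 April 2030).
1 March 2030 is a Friday, so the first Monday is March 4 and the second is March 11.
1 October 2030 is a Tuesday, so Fridays fall on 4, 11, 18, 25; the last is October 25.
At the standard offset (UTC−06:00), 19:45 UTC − 6h = 13:45 Varis Station standard time.
Daylight saving runs 11 March – 25 October; the standard-time date in Varis Station, 16 April 2030, is inside that window, so Varis Station is at UTC−05:00.
19:45 UTC − 5h = 14:45 Varis Station.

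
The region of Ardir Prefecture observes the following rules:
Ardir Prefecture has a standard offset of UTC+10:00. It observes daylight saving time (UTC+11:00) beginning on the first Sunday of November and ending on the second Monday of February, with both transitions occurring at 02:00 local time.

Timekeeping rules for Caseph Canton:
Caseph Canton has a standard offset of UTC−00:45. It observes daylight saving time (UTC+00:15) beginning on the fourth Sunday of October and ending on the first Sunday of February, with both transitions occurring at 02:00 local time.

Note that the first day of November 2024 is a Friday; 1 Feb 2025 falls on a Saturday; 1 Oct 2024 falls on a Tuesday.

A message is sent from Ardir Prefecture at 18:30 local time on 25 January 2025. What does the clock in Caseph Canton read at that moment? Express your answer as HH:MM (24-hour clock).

07:45

1 November 2024 is a Friday, so the first Sunday is November 3.
1 February 2025 is a Saturday, so the first Monday is February 3 and the second is February 10.
25 January 2025 lies within the daylight-saving period (3 November 2024 – 10 February 2025), so Ardir Prefecture is on daylight time, UTC+11:00.
18:30 Ardir Prefecture − 11h = 07:30 UTC.
1 October 2024 is a Tuesday, so the first Sunday is October 6 and the fourth is October 27.
1 February 2025 is a Saturday, so the first Sunday is February 2.
At the standard offset (UTC−00:45), 07:30 UTC − 0h45m = 06:45 Caseph Canton standard time.
The standard-time date in Caseph Canton, 25 January 2025, falls between 27 October 2024 and 2 February 2025, so daylight saving is in effect and Caseph Canton is at UTC+00:15.
07:30 UTC + 0h15m = 07:45 Caseph Canton.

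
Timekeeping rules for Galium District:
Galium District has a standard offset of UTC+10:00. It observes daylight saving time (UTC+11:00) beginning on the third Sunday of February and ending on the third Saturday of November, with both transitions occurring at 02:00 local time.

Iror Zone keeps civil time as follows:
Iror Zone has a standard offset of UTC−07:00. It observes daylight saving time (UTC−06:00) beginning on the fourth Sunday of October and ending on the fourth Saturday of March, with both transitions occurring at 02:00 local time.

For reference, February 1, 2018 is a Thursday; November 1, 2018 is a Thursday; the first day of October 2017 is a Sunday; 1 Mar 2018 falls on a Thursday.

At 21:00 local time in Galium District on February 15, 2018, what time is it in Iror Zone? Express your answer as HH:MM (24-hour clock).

05:00

1 February 2018 is a Thursday, so the first Sunday is February 4 and the third is February 18.
1 November 2018 is a Thursday, so the first Saturday is November 3 and the third is November 17.
Daylight saving runs 18 February – 17 November; February 15, 2018 is outside that window, so Galium District is on standard time at UTC+10:00.
21:00 Galium District − 10h = 11:00 UTC.
1 October 2017 is a Sunday, so the first Sunday is October 1 and the fourth is October 22.
1 March 2018 is a Thursday, so the first Saturday is March 3 and the fourth is March 24.
At the standard offset (UTC−07:00), 11:00 UTC − 7h = 04:00 Iror Zone standard time.
The standard-time date in Iror Zone, February 15, 2018, lies within the daylight-saving period (22 October 2017 – 24 March 2018), so Iror Zone is on daylight time, UTC−06:00.
11:00 UTC − 6h = 05:00 Iror Zone.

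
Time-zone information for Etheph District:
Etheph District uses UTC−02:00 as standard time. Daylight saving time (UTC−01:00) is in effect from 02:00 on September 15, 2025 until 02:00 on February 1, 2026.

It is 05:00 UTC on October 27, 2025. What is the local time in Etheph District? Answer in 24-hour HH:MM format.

04:00

At the standard offset (UTC−02:00), 05:00 UTC − 2h = 03:00 Etheph District standard time.
The standard-time date in Etheph District, October 27, 2025, lies within the daylight-saving period (15 September 2025 – 1 February 2026), so Etheph District is on daylight time, UTC−01:00.
05:00 UTC − 1h = 04:00 local.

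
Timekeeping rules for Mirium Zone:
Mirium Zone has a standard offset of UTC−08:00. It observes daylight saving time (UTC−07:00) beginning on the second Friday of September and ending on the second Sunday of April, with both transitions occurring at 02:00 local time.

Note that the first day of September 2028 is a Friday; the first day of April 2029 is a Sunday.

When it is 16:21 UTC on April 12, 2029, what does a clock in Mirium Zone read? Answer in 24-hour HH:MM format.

1 September 2028 is a Friday, so the first Friday is September 1 and the second is September 8.
1 April 2029 is a Sunday, so the first Sunday is April 1 and the second is April 8.
At the standard offset (UTC−08:00), 16:21 UTC − 8h = 08:21 Mirium Zone standard time.
Daylight saving runs 8 September 2028 – 8 April 2029; the standard-time date in Mirium Zone, April 12, 2029, is outside that window, so Mirium Zone is on standard time at UTC−08:00.
16:21 UTC − 8h = 08:21 local.

08:21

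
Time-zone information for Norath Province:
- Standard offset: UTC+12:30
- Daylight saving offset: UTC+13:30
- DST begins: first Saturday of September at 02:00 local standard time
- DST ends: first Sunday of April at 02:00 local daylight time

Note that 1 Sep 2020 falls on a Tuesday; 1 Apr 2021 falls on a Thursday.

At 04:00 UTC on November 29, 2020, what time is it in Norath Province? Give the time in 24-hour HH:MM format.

1 September 2020 is a Tuesday, so the first Saturday is September 5.
1 April 2021 is a Thursday, so the first Sunday is April 4.
At the standard offset (UTC+12:30), 04:00 UTC + 12h30m = 16:30 Norath Province standard time.
Daylight saving runs 5 September 2020 – 4 April 2021; the standard-time date in Norath Province, November 29, 2020, is inside that window, so Norath Province is at UTC+13:30.
04:00 UTC + 13h30m = 17:30 local.

17:30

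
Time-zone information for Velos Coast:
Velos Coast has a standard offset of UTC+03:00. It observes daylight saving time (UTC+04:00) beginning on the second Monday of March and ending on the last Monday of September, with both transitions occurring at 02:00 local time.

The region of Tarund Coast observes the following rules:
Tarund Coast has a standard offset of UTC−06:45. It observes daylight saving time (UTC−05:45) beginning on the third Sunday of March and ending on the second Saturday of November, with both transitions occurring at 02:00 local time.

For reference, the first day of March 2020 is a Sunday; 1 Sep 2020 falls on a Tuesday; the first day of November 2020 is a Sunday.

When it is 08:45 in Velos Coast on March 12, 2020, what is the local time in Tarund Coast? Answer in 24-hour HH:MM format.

1 March 2020 is a Sunday, so the first Monday is March 2 and the second is March 9.
1 September 2020 is a Tuesday, so Mondays fall on 7, 14, 21, 28; the last is September 28.
Daylight saving runs 9 March – 28 September; March 12, 2020 is inside that window, so Velos Coast is at UTC+04:00.
08:45 Velos Coast − 4h = 04:45 UTC.
1 March 2020 is a Sunday, so the first Sunday is March 1 and the third is March 15.
1 November 2020 is a Sunday, so the first Saturday is November 7 and the second is November 14.
At the standard offset (UTC−06:45), 04:45 UTC − 6h45m = 22:00 Tarund Coast standard time (rolling into the previous day, 11 March 2020).
The standard-time date in Tarund Coast, March 11, 2020, is outside the daylight-saving period (15 March – 14 November), so Tarund Coast is on standard time, UTC−06:45.
04:45 UTC − 6h45m = 22:00 Tarund Coast (rolling into the previous day, 11 March 2020).

22:00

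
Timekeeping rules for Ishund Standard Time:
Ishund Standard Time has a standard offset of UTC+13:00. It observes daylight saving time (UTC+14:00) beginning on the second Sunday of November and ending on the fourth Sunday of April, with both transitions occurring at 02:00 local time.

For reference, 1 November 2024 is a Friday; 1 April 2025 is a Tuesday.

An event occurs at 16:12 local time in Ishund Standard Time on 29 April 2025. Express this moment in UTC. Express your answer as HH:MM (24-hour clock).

03:12

1 November 2024 is a Friday, so the first Sunday is November 3 and the second is November 10.
1 April 2025 is a Tuesday, so the first Sunday is April 6 and the fourth is April 27.
29 April 2025 does not fall between 10 November 2024 and 27 April 2025, so daylight saving is not in effect and Ishund Standard Time is at UTC+13:00.
16:12 local − 13h = 03:12 UTC.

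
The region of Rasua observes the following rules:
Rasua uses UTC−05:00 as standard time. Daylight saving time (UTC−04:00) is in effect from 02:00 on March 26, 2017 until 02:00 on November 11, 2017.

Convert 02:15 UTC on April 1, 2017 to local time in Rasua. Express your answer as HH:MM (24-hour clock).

At the standard offset (UTC−05:00), 02:15 UTC − 5h = 21:15 Rasua standard time (rolling into the previous day, 31 March 2017).
The standard-time date in Rasua, March 31, 2017, falls between 26 March and 11 November, so daylight saving is in effect and Rasua is at UTC−04:00.
02:15 UTC − 4h = 22:15 local (rolling into the previous day, 31 March 2017).

22:15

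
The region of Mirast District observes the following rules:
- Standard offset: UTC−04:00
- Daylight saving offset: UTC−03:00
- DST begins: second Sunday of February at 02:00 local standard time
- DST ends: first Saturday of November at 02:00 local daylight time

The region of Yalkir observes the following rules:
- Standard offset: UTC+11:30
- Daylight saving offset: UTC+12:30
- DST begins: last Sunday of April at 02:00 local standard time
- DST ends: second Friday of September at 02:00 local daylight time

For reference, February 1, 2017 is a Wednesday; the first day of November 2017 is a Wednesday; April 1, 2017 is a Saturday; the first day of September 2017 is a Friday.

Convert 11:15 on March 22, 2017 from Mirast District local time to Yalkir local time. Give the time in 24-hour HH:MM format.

1 February 2017 is a Wednesday, so the first Sunday is February 5 and the second is February 12.
1 November 2017 is a Wednesday, so the first Saturday is November 4.
March 22, 2017 lies within the daylight-saving period (12 February – 4 November), so Mirast District is on daylight time, UTC−03:00.
11:15 Mirast District + 3h = 14:15 UTC.
1 April 2017 is a Saturday, so Sundays fall on 2, 9, 16, 23, 30; the last is April 30.
1 September 2017 is a Friday, so the first Friday is September 1 and the second is September 8.
At the standard offset (UTC+11:30), 14:15 UTC + 11h30m = 01:45 Yalkir standard time (rolling into the next day, 23 March 2017).
The standard-time date in Yalkir, March 23, 2017, does not fall between 30 April and 8 September, so daylight saving is not in effect and Yalkir is at UTC+11:30.
14:15 UTC + 11h30m = 01:45 Yalkir (rolling into the next day, 23 March 2017).

01:45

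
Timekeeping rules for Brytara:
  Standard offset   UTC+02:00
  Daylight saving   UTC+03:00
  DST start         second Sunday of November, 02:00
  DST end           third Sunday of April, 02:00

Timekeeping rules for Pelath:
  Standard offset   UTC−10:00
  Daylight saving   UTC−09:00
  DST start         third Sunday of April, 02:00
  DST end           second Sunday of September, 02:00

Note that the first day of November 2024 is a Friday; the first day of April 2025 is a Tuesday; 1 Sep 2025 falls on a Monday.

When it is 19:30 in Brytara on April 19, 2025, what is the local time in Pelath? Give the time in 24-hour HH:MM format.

1 November 2024 is a Friday, so the first Sunday is November 3 and the second is November 10.
1 April 2025 is a Tuesday, so the first Sunday is April 6 and the third is April 20.
April 19, 2025 lies within the daylight-saving period (10 November 2024 – 20 April 2025), so Brytara is on daylight time, UTC+03:00.
19:30 Brytara − 3h = 16:30 UTC.
1 April 2025 is a Tuesday, so the first Sunday is April 6 and the third is April 20.
1 September 2025 is a Monday, so the first Sunday is September 7 and the second is September 14.
At the standard offset (UTC−10:00), 16:30 UTC − 10h = 06:30 Pelath standard time.
The standard-time date in Pelath, April 19, 2025, is outside the daylight-saving period (20 April – 14 September), so Pelath is on standard time, UTC−10:00.
16:30 UTC − 10h = 06:30 Pelath.

06:30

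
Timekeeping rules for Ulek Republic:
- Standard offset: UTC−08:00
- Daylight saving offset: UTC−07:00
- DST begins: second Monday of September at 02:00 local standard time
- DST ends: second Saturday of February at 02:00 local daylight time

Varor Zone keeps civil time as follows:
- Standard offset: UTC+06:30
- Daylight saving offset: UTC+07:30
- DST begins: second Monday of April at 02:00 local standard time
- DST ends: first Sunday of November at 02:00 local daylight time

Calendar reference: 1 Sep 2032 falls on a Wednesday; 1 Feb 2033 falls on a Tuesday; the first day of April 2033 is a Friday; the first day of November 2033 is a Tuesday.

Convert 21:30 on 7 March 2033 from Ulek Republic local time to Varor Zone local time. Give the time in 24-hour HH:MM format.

1 September 2032 is a Wednesday, so the first Monday is September 6 and the second is September 13.
1 February 2033 is a Tuesday, so the first Saturday is February 5 and the second is February 12.
7 March 2033 is outside the daylight-saving period (13 September 2032 – 12 February 2033), so Ulek Republic is on standard time, UTC−08:00.
21:30 Ulek Republic + 8h = 05:30 UTC (rolling into the next day, 8 March 2033).
1 April 2033 is a Friday, so the first Monday is April 4 and the second is April 11.
1 November 2033 is a Tuesday, so the first Sunday is November 6.
At the standard offset (UTC+06:30), 05:30 UTC + 6h30m = 12:00 Varor Zone standard time.
The standard-time date in Varor Zone, 8 March 2033, is outside the daylight-saving period (11 April – 6 November), so Varor Zone is on standard time, UTC+06:30.
05:30 UTC + 6h30m = 12:00 Varor Zone.

12:00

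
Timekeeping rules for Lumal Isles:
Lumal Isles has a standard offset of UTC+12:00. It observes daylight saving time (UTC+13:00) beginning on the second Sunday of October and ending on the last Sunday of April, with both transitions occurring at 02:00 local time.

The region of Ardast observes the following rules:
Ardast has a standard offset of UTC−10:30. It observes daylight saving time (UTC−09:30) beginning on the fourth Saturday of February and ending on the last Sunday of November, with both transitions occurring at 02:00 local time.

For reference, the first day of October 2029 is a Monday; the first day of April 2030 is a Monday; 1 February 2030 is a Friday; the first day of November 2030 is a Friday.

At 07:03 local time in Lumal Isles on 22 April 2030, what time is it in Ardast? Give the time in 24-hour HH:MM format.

08:33

1 October 2029 is a Monday, so the first Sunday is October 7 and the second is October 14.
1 April 2030 is a Monday, so Sundays fall on 7, 14, 21, 28; the last is April 28.
22 April 2030 falls between 14 October 2029 and 28 April 2030, so daylight saving is in effect and Lumal Isles is at UTC+13:00.
07:03 Lumal Isles − 13h = 18:03 UTC (rolling into the previous day, 21 April 2030).
1 February 2030 is a Friday, so the first Saturday is February 2 and the fourth is February 23.
1 November 2030 is a Friday, so Sundays fall on 3, 10, 17, 24; the last is November 24.
At the standard offset (UTC−10:30), 18:03 UTC − 10h30m = 07:33 Ardast standard time.
The standard-time date in Ardast, 21 April 2030, falls between 23 February and 24 November, so daylight saving is in effect and Ardast is at UTC−09:30.
18:03 UTC − 9h30m = 08:33 Ardast.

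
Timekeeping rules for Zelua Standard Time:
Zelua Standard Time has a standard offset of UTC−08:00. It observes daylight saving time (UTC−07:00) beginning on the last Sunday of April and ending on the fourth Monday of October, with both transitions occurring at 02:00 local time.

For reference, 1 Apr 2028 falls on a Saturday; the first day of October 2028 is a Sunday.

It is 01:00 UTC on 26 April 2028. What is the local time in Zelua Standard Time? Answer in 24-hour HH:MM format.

1 April 2028 is a Saturday, so Sundays fall on 2, 9, 16, 23, 30; the last is April 30.
1 October 2028 is a Sunday, so the first Monday is October 2 and the fourth is October 23.
At the standard offset (UTC−08:00), 01:00 UTC − 8h = 17:00 Zelua Standard Time standard time (rolling into the previous day, 25 April 2028).
The standard-time date in Zelua Standard Time, 25 April 2028, does not fall between 30 April and 23 October, so daylight saving is not in effect and Zelua Standard Time is at UTC−08:00.
01:00 UTC − 8h = 17:00 local (rolling into the previous day, 25 April 2028).

17:00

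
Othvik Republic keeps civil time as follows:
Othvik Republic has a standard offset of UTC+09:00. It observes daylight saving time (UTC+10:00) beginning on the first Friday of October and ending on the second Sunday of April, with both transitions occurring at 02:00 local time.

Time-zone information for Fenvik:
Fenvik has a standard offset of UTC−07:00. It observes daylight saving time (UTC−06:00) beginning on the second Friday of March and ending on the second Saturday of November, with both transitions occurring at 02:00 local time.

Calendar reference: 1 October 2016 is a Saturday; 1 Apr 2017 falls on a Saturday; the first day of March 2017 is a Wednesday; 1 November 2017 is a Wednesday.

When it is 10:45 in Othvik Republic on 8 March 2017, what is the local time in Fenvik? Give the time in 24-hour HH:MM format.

1 October 2016 is a Saturday, so the first Friday is October 7.
1 April 2017 is a Saturday, so the first Sunday is April 2 and the second is April 9.
8 March 2017 falls between 7 October 2016 and 9 April 2017, so daylight saving is in effect and Othvik Republic is at UTC+10:00.
10:45 Othvik Republic − 10h = 00:45 UTC.
1 March 2017 is a Wednesday, so the first Friday is March 3 and the second is March 10.
1 November 2017 is a Wednesday, so the first Saturday is November 4 and the second is November 11.
At the standard offset (UTC−07:00), 00:45 UTC − 7h = 17:45 Fenvik standard time (rolling into the previous day, 7 March 2017).
Daylight saving runs 10 March – 11 November; the standard-time date in Fenvik, 7 March 2017, is outside that window, so Fenvik is on standard time at UTC−07:00.
00:45 UTC − 7h = 17:45 Fenvik (rolling into the previous day, 7 March 2017).

17:45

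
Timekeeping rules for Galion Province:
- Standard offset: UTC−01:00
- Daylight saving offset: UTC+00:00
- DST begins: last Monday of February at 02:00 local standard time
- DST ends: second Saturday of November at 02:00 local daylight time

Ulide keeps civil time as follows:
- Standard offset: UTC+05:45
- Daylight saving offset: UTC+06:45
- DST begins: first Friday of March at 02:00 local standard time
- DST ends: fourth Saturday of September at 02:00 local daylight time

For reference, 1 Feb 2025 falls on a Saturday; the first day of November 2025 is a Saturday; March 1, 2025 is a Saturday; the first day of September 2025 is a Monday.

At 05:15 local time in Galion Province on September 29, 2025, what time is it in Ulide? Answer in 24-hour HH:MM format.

1 February 2025 is a Saturday, so Mondays fall on 3, 10, 17, 24; the last is February 24.
1 November 2025 is a Saturday, so the first Saturday is November 1 and the second is November 8.
September 29, 2025 lies within the daylight-saving period (24 February – 8 November), so Galion Province is on daylight time, UTC+00:00.
05:15 Galion Province − 0h = 05:15 UTC.
1 March 2025 is a Saturday, so the first Friday is March 7.
1 September 2025 is a Monday, so the first Saturday is September 6 and the fourth is September 27.
At the standard offset (UTC+05:45), 05:15 UTC + 5h45m = 11:00 Ulide standard time.
Daylight saving runs 7 March – 27 September; the standard-time date in Ulide, September 29, 2025, is outside that window, so Ulide is on standard time at UTC+05:45.
05:15 UTC + 5h45m = 11:00 Ulide.

11:00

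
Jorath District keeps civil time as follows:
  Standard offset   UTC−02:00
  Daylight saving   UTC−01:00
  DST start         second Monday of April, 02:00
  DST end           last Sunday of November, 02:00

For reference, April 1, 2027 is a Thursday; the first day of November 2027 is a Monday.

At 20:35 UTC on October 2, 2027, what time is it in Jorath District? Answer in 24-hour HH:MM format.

1 April 2027 is a Thursday, so the first Monday is April 5 and the second is April 12.
1 November 2027 is a Monday, so Sundays fall on 7, 14, 21, 28; the last is November 28.
At the standard offset (UTC−02:00), 20:35 UTC − 2h = 18:35 Jorath District standard time.
The standard-time date in Jorath District, October 2, 2027, lies within the daylight-saving period (12 April – 28 November), so Jorath District is on daylight time, UTC−01:00.
20:35 UTC − 1h = 19:35 local.

19:35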